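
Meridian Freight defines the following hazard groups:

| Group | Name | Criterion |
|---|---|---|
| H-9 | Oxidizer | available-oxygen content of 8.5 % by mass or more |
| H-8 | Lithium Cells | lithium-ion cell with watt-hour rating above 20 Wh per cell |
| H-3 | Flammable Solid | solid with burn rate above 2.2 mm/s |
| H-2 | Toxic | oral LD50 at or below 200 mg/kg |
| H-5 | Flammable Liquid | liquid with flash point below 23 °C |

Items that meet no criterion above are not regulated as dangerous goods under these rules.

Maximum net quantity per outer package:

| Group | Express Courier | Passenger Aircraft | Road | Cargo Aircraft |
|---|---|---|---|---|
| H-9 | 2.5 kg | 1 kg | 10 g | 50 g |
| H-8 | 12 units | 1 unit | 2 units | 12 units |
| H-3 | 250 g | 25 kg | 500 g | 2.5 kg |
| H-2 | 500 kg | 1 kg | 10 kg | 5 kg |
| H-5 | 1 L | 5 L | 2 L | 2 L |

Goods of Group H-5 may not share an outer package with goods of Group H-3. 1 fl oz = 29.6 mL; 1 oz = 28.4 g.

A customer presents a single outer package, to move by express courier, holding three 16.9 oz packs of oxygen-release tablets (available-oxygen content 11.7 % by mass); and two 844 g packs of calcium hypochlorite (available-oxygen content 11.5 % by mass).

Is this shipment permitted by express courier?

No

Available-oxygen content 11.7 % by mass meets the Group H-9 criterion (Oxidizer), so the oxygen-release tablets are Group H-9.
Calcium hypochlorite: available-oxygen content 11.5 % by mass ≥ 8.5 % by mass → Group H-9 (Oxidizer).
Group H-9 net quantity: (three 16.9 oz packs = 1439.88 g) + (two 844 g packs = 1.688 kg) = 3127.88 g.
3127.88 g > 2.5 kg (express courier limit, Group H-9) — over the limit.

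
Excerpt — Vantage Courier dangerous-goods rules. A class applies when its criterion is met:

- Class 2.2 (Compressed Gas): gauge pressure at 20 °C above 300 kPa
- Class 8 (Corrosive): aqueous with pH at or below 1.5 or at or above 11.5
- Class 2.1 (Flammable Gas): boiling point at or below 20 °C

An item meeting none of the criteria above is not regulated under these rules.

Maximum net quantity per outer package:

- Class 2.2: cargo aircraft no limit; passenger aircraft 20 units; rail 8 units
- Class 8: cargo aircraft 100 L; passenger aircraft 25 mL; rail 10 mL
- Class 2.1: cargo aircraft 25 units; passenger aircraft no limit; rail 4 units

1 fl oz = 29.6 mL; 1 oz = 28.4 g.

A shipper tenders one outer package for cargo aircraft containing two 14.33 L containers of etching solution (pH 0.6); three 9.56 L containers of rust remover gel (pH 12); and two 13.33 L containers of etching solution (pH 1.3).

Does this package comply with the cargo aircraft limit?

With pH 0.6 (≤ 1.5), the etching solution falls in Class 8.
With pH 12 (≥ 11.5), the rust remover gel falls in Class 8.
pH 1.3 meets the Class 8 criterion (Corrosive), so the etching solution is Class 8.
Total Class 8: (two 14.33 L containers = 28.66 L) + (three 9.56 L containers = 28.68 L) + (two 13.33 L containers = 26.66 L) = 84 L.
84 L ≤ 100 L (cargo aircraft limit, Class 8) — within limit.

Yes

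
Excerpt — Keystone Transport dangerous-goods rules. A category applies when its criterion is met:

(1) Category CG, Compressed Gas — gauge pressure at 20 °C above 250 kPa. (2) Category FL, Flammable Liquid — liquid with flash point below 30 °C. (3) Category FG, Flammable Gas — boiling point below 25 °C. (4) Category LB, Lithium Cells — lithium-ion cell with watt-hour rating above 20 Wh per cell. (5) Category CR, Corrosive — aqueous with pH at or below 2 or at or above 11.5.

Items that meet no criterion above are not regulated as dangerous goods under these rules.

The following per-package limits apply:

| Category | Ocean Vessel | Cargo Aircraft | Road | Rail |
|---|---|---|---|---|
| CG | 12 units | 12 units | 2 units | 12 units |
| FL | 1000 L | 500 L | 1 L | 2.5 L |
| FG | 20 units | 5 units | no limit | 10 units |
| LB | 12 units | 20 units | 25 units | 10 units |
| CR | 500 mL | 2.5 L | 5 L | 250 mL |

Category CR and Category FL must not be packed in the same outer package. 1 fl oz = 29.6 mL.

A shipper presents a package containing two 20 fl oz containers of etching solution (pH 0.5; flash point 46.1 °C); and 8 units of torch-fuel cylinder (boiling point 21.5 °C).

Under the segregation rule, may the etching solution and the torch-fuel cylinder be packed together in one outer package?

pH 0.5 meets the Category CR criterion (Corrosive), so the etching solution is Category CR.
Boiling point 21.5 °C meets the Category FG criterion (Flammable Gas), so the torch-fuel cylinder is Category FG.
No segregation rule bars Category CR with Category FG.

Yes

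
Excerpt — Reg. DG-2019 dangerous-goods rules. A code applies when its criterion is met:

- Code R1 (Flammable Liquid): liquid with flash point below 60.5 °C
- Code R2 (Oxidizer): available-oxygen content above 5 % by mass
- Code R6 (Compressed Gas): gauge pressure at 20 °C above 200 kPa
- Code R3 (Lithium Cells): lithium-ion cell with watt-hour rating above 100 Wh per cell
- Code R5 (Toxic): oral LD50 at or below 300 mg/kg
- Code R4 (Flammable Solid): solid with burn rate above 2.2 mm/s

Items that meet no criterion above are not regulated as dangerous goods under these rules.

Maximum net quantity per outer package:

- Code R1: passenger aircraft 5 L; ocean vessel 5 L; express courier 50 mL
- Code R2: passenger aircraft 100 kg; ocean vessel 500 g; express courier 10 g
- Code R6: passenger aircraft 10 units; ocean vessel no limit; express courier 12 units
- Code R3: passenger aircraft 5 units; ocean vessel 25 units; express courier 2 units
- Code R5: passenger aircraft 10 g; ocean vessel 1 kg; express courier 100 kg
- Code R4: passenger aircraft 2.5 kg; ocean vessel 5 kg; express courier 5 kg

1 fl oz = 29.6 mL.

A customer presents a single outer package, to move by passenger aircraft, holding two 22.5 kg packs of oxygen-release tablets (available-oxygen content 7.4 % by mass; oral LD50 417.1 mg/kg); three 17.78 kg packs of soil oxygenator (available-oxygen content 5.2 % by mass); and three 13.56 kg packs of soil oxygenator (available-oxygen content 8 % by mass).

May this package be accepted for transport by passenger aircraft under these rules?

No

The oxygen-release tablets have available-oxygen content 7.4 % by mass, which is > 5 % by mass, so they are Code R2 (Oxidizer).
Soil oxygenator: available-oxygen content 5.2 % by mass > 5 % by mass → Code R2 (Oxidizer).
The soil oxygenator has available-oxygen content 8 % by mass, which is > 5 % by mass, so it is Code R2 (Oxidizer).
Total Code R2: (two 22.5 kg packs = 45 kg) + (three 17.78 kg packs = 53.34 kg) + (three 13.56 kg packs = 40.68 kg) = 139.02 kg.
That exceeds the Code R2 passenger aircraft limit of 100 kg.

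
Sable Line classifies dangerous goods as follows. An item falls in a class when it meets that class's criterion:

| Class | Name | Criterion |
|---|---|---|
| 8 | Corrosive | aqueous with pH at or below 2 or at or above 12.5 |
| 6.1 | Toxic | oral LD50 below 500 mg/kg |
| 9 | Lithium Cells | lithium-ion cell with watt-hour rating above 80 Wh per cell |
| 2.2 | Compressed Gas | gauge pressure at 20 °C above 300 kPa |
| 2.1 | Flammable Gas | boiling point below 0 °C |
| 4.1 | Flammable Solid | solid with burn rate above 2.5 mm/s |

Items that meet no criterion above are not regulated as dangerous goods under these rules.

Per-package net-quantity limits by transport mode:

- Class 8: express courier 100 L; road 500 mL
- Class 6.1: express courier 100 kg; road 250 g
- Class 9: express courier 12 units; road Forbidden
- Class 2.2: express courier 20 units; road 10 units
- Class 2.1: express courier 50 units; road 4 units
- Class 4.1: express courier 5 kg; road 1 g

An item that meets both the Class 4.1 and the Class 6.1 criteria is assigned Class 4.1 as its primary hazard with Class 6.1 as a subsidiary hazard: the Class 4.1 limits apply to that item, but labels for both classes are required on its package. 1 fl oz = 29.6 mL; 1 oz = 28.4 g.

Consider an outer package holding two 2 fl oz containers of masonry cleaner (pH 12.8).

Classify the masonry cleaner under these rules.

Class 8

With pH 12.8 (≥ 12.5), the masonry cleaner falls in Class 8.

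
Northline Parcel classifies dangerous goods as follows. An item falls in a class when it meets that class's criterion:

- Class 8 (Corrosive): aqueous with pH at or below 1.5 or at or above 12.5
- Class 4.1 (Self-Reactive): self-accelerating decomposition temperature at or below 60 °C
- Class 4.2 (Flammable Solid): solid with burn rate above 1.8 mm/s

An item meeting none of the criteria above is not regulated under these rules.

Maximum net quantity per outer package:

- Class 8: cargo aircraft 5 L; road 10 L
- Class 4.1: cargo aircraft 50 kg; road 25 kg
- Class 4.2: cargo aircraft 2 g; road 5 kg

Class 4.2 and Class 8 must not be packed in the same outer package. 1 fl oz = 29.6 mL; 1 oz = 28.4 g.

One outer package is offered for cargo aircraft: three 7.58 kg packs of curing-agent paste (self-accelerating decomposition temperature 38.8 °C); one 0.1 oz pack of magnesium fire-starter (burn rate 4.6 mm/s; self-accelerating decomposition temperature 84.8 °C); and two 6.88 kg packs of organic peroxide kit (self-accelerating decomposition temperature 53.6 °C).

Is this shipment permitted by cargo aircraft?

No

Self-accelerating decomposition temperature 38.8 °C meets the Class 4.1 criterion (Self-Reactive), so the curing-agent paste is Class 4.1.
The magnesium fire-starter has burn rate 4.6 mm/s, which is > 1.8 mm/s, so it is Class 4.2 (Flammable Solid).
The organic peroxide kit has self-accelerating decomposition temperature 53.6 °C, which is ≤ 60 °C, so it is Class 4.1 (Self-Reactive).
Class 4.1 net quantity: (three 7.58 kg packs = 22.74 kg) + (two 6.88 kg packs = 13.76 kg) = 36.5 kg.
36.5 kg ≤ 50 kg (cargo aircraft limit, Class 4.1) — within limit.
Class 4.2 quantity: one 0.1 oz pack = 2.84 g.
2.84 g > 2 g (cargo aircraft limit, Class 4.2) — over the limit.
The segregation rule (Class 4.2 with Class 8) does not apply to Class 4.1 with Class 4.2.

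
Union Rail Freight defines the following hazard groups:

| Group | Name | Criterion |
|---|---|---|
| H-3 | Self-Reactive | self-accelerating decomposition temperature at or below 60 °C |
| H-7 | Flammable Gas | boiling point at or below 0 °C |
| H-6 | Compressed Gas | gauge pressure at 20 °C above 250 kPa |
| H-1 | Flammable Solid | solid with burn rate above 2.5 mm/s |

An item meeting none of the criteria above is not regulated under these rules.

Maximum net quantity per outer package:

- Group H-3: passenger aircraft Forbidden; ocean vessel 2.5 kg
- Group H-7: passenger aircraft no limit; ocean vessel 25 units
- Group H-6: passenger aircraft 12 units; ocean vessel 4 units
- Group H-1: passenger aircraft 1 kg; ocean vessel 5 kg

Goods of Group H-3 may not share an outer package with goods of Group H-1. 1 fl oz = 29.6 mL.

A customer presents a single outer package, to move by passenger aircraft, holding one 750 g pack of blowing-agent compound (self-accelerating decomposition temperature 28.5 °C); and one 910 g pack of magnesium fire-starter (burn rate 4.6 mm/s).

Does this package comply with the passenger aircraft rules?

Blowing-agent compound: self-accelerating decomposition temperature 28.5 °C ≤ 60 °C → Group H-3 (Self-Reactive).
Burn rate 4.6 mm/s meets the Group H-1 criterion (Flammable Solid), so the magnesium fire-starter is Group H-1.
Group H-3 quantity: 750 g.
Group H-3 is Forbidden by passenger aircraft.
Group H-1 quantity: 910 g.
910 g ≤ 1 kg (passenger aircraft limit, Group H-1) — within limit.
Group H-3 and Group H-1 may not share an outer package.

No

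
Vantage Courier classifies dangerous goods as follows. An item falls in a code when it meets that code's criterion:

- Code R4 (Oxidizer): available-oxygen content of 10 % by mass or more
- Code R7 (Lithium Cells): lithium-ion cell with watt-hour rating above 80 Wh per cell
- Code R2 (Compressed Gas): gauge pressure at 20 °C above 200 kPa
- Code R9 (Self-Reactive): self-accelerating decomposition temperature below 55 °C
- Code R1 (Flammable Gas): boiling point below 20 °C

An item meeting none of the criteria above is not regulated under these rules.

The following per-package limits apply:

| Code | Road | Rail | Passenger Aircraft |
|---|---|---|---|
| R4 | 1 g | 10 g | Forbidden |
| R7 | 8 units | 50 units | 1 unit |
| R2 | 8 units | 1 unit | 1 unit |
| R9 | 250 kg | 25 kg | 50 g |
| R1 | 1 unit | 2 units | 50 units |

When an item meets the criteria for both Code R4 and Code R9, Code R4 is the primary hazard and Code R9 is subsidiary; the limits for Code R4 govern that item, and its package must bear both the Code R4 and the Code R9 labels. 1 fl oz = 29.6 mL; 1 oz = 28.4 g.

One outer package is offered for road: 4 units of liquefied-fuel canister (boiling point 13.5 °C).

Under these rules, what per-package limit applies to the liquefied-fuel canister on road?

1 unit

With boiling point 13.5 °C (< 20 °C), the liquefied-fuel canister falls in Code R1.
The road limit for Code R1 is 1 unit.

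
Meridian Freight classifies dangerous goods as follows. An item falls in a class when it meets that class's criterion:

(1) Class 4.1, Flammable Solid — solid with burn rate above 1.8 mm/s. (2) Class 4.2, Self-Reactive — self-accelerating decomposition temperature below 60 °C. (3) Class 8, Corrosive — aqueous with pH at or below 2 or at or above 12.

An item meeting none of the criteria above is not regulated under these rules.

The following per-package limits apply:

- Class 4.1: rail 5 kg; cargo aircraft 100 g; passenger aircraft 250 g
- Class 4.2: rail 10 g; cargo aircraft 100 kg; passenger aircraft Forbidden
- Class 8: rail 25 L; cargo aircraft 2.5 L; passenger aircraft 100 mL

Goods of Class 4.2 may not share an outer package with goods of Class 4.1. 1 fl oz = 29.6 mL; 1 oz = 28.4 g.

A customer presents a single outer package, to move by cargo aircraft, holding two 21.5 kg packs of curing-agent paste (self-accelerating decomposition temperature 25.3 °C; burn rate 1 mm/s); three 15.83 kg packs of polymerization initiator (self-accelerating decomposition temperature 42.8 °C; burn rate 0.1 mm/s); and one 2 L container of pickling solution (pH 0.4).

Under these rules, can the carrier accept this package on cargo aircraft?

Yes

The curing-agent paste has self-accelerating decomposition temperature 25.3 °C, which is < 60 °C, so it is Class 4.2 (Self-Reactive).
The polymerization initiator has self-accelerating decomposition temperature 42.8 °C, which is < 60 °C, so it is Class 4.2 (Self-Reactive).
The pickling solution has pH 0.4, which is ≤ 2, so it is Class 8 (Corrosive).
Total Class 4.2: (two 21.5 kg packs = 43 kg) + (three 15.83 kg packs = 47.49 kg) = 90.49 kg.
That is within the Class 4.2 cargo aircraft limit of 100 kg.
Class 8 quantity: 2 L.
2 L ≤ 2.5 L (cargo aircraft limit, Class 8) — within limit.
The segregation rule (Class 4.2 with Class 4.1) does not apply to Class 4.2 with Class 8.
Every hazard class is within its cargo aircraft limit and no segregation rule is violated.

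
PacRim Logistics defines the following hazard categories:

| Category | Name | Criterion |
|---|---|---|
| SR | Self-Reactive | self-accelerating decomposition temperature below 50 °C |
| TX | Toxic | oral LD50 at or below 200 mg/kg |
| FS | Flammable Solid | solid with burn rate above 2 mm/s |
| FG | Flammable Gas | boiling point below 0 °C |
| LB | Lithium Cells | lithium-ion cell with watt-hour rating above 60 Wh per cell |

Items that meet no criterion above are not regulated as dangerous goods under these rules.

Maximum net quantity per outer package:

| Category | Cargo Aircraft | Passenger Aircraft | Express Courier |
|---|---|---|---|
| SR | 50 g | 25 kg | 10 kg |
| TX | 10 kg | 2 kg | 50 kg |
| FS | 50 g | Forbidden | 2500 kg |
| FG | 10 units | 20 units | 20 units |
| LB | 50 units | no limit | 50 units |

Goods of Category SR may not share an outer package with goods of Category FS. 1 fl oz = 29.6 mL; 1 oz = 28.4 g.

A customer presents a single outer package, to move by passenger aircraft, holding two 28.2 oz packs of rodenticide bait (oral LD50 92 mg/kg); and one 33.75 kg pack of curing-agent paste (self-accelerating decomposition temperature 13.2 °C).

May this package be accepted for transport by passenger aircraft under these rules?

Oral LD50 92 mg/kg meets the Category TX criterion (Toxic), so the rodenticide bait is Category TX.
The curing-agent paste has self-accelerating decomposition temperature 13.2 °C, which is < 50 °C, so it is Category SR (Self-Reactive).
Category SR quantity: 33.75 kg.
33.75 kg > 25 kg (passenger aircraft limit, Category SR) — over the limit.
Category TX quantity: two 28.2 oz packs = 1601.76 g.
1601.76 g ≤ 2 kg (passenger aircraft limit, Category TX) — within limit.
The segregation rule (Category SR with Category FS) does not apply to Category SR with Category TX.

No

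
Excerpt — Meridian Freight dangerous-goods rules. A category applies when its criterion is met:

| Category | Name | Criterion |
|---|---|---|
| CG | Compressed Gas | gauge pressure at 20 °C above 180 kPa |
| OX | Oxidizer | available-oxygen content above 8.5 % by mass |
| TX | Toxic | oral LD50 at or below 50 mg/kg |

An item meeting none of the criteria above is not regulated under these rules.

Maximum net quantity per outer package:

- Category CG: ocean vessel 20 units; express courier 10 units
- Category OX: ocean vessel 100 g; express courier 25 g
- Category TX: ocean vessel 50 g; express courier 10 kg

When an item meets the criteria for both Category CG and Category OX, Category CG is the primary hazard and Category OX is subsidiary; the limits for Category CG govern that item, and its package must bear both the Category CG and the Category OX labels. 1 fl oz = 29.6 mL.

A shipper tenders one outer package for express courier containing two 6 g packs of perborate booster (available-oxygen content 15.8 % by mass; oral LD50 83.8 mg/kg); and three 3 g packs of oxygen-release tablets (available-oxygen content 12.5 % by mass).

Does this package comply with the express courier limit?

Available-oxygen content 15.8 % by mass meets the Category OX criterion (Oxidizer), so the perborate booster is Category OX.
The oxygen-release tablets have available-oxygen content 12.5 % by mass, which is > 8.5 % by mass, so they are Category OX (Oxidizer).
Category OX net quantity: (two 6 g packs = 12 g) + (three 3 g packs = 9 g) = 21 g.
21 g is within the express courier limit of 25 g for Category OX.

Yes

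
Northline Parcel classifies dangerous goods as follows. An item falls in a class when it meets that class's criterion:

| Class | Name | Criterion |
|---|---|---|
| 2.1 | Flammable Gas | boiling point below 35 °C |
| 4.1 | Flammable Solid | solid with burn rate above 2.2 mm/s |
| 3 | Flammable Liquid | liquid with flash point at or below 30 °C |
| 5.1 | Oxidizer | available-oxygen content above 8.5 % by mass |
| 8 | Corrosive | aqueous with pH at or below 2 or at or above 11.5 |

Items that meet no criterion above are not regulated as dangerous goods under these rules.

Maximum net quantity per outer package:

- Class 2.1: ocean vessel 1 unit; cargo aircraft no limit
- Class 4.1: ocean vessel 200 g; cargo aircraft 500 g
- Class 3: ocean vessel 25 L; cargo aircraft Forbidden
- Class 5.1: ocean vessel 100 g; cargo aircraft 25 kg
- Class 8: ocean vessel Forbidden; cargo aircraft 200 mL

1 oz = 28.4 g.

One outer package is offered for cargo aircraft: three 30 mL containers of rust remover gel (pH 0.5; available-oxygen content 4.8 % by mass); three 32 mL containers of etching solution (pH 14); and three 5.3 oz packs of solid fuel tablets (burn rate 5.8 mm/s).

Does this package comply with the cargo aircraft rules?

Rust remover gel: pH 0.5 ≤ 2 → Class 8 (Corrosive).
With pH 14 (≥ 11.5), the etching solution falls in Class 8.
The solid fuel tablets have burn rate 5.8 mm/s, which is > 2.2 mm/s, so they are Class 4.1 (Flammable Solid).
Class 8 net quantity: (three 30 mL containers = 90 mL) + (three 32 mL containers = 96 mL) = 186 mL.
That is within the Class 8 cargo aircraft limit of 200 mL.
Class 4.1 quantity: three 5.3 oz packs = 451.56 g.
That is within the Class 4.1 cargo aircraft limit of 500 g.
Every hazard class is within its cargo aircraft limit and no segregation rule is violated.

Yes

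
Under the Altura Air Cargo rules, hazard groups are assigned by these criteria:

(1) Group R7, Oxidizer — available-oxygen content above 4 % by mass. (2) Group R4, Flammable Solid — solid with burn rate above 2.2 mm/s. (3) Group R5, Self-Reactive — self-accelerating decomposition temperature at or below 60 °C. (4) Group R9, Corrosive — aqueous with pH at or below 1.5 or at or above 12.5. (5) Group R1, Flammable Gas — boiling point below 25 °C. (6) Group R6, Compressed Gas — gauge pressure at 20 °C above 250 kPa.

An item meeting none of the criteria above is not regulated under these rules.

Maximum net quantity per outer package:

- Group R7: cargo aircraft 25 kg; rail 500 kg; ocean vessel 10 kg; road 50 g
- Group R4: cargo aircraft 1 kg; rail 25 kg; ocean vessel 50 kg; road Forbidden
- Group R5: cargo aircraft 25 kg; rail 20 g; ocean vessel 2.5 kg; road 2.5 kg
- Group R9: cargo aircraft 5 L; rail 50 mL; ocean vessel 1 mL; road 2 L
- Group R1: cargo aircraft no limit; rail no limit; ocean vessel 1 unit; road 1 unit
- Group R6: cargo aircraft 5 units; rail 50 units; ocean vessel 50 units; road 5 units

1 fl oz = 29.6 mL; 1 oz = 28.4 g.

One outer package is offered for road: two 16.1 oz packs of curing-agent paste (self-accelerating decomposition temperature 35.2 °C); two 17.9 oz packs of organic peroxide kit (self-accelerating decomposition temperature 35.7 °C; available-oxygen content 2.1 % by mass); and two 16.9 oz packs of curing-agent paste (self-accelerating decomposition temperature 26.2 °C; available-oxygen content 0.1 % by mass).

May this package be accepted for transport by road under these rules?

Self-accelerating decomposition temperature 35.2 °C meets the Group R5 criterion (Self-Reactive), so the curing-agent paste is Group R5.
With self-accelerating decomposition temperature 35.7 °C (≤ 60 °C), the organic peroxide kit falls in Group R5.
The curing-agent paste has self-accelerating decomposition temperature 26.2 °C, which is ≤ 60 °C, so it is Group R5 (Self-Reactive).
Group R5 net quantity: (two 16.1 oz packs = 914.48 g) + (two 17.9 oz packs = 1016.72 g) + (two 16.9 oz packs = 959.92 g) = 2891.12 g.
2891.12 g > 2.5 kg (road limit, Group R5) — over the limit.

No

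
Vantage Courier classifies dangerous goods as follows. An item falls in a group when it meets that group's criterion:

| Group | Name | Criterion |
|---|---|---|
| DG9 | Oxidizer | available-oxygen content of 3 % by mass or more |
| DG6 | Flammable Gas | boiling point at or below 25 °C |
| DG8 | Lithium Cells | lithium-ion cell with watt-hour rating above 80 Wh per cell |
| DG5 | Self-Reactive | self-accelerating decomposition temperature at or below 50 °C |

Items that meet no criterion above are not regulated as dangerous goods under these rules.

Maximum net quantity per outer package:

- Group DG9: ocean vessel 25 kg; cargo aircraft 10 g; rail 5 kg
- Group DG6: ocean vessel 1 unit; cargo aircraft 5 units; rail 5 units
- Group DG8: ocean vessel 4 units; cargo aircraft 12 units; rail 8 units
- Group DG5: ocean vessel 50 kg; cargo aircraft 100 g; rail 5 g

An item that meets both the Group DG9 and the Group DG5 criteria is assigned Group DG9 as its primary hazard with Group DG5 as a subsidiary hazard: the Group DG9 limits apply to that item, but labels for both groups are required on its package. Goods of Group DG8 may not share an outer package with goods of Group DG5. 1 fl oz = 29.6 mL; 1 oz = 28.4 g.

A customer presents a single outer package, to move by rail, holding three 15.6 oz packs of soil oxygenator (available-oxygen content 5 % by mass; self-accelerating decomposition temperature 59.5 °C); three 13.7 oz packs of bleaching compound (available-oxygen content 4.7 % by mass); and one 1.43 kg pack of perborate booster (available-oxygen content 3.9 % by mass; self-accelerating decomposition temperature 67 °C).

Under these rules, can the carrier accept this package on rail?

The soil oxygenator has available-oxygen content 5 % by mass, which is ≥ 3 % by mass, so it is Group DG9 (Oxidizer).
With available-oxygen content 4.7 % by mass (≥ 3 % by mass), the bleaching compound falls in Group DG9.
With available-oxygen content 3.9 % by mass (≥ 3 % by mass), the perborate booster falls in Group DG9.
Total Group DG9: (three 15.6 oz packs = 1329.12 g) + (three 13.7 oz packs = 1167.24 g) + 1.43 kg = 3926.36 g.
That is within the Group DG9 rail limit of 5 kg.

Yes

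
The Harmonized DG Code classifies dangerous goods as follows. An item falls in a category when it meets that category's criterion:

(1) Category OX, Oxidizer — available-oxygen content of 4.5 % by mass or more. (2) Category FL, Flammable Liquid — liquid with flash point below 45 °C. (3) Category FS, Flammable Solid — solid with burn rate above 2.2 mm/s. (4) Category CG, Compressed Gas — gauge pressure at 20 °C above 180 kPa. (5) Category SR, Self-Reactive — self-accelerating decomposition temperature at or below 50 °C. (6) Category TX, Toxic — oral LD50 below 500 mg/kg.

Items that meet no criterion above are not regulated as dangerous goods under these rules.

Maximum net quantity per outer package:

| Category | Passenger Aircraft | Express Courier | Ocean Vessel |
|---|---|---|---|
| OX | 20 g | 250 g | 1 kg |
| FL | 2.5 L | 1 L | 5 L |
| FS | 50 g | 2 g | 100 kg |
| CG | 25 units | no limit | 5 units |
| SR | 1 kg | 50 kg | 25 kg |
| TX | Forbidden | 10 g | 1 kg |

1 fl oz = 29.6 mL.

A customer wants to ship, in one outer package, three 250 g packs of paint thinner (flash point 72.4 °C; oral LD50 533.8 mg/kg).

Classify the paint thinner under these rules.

Not regulated

flash point 72.4 °C is not below 45 °C, so Category FL does not apply.
oral LD50 533.8 mg/kg is not below 500 mg/kg, so Category TX does not apply.
No criterion is met, so the item is not regulated.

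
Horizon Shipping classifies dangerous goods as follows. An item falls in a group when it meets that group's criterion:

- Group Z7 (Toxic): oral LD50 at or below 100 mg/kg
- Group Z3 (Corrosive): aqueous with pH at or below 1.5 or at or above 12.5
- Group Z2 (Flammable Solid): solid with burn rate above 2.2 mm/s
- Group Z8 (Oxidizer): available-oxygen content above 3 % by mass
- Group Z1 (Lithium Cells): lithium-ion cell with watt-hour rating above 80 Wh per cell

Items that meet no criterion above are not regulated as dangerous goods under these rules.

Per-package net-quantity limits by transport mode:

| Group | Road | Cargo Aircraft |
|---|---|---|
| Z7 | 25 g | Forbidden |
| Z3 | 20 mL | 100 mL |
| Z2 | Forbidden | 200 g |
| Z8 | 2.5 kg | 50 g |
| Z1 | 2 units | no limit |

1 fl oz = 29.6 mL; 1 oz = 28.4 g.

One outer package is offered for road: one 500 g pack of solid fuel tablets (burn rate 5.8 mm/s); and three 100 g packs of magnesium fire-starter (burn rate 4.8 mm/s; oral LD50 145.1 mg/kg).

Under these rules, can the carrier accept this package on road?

With burn rate 5.8 mm/s (> 2.2 mm/s), the solid fuel tablets fall in Group Z2.
With burn rate 4.8 mm/s (> 2.2 mm/s), the magnesium fire-starter falls in Group Z2.
Group Z2 net quantity: 500 g + (three 100 g packs = 300 g) = 800 g.
Group Z2 is Forbidden by road.

No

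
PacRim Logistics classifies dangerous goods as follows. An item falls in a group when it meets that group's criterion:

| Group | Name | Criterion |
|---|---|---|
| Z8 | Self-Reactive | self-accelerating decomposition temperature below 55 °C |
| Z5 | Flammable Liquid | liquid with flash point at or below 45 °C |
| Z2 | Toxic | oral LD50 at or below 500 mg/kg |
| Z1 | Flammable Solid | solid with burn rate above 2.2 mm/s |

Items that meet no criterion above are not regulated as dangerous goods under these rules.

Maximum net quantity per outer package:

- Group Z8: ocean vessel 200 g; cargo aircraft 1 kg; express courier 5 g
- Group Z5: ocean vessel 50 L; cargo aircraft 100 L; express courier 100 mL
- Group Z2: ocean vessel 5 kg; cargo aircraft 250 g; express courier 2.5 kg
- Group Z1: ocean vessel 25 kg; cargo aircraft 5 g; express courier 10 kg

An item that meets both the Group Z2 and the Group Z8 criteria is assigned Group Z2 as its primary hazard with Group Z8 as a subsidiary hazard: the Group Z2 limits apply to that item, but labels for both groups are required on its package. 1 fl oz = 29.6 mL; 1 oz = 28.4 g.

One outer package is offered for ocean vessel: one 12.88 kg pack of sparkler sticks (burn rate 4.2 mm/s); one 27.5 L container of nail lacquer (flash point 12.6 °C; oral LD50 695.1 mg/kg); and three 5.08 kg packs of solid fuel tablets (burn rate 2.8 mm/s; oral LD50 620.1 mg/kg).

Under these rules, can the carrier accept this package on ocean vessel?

Sparkler sticks: burn rate 4.2 mm/s > 2.2 mm/s → Group Z1 (Flammable Solid).
Flash point 12.6 °C meets the Group Z5 criterion (Flammable Liquid), so the nail lacquer is Group Z5.
Burn rate 2.8 mm/s meets the Group Z1 criterion (Flammable Solid), so the solid fuel tablets are Group Z1.
Group Z5 quantity: 27.5 L.
That is within the Group Z5 ocean vessel limit of 50 L.
Total Group Z1: 12.88 kg + (three 5.08 kg packs = 15.24 kg) = 28.12 kg.
28.12 kg > 25 kg (ocean vessel limit, Group Z1) — over the limit.

No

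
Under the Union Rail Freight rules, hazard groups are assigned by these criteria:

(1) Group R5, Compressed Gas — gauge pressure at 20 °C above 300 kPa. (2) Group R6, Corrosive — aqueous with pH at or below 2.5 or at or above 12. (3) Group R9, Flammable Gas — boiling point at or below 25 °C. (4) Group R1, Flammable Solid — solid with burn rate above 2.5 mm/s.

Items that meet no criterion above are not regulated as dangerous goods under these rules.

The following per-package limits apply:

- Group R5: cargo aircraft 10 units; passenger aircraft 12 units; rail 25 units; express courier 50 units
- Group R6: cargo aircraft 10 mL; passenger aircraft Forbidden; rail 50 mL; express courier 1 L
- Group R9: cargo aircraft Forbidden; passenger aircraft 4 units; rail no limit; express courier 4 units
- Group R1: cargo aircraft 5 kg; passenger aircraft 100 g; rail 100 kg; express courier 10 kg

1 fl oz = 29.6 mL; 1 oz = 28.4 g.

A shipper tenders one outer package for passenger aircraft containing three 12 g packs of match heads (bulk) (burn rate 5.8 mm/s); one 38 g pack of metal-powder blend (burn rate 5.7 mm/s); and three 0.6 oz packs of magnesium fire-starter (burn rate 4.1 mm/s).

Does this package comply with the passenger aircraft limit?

No

With burn rate 5.8 mm/s (> 2.5 mm/s), the match heads (bulk) fall in Group R1.
With burn rate 5.7 mm/s (> 2.5 mm/s), the metal-powder blend falls in Group R1.
With burn rate 4.1 mm/s (> 2.5 mm/s), the magnesium fire-starter falls in Group R1.
Group R1 net quantity: (three 12 g packs = 36 g) + 38 g + (three 0.6 oz packs = 51.12 g) = 125.12 g.
125.12 g > 100 g (passenger aircraft limit, Group R1) — over the limit.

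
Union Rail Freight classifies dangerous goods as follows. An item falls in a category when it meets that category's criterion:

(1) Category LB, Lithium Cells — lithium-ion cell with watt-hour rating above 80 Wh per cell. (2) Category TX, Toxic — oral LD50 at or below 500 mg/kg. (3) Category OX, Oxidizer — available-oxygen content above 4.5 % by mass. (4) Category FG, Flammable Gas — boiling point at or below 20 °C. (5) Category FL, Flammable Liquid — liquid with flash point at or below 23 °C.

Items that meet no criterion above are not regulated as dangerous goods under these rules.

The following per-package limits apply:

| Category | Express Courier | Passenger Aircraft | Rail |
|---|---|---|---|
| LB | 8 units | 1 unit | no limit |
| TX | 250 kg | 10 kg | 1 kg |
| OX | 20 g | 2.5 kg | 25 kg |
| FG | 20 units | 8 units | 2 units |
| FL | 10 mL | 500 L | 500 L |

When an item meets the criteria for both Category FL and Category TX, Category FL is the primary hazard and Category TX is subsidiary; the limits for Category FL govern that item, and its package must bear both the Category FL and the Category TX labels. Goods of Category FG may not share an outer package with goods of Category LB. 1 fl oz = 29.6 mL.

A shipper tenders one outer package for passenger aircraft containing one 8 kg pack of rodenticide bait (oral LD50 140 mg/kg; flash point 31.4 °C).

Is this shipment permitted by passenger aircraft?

Rodenticide bait: oral LD50 140 mg/kg ≤ 500 mg/kg → Category TX (Toxic).
Category TX quantity: 8 kg.
That is within the Category TX passenger aircraft limit of 10 kg.

Yes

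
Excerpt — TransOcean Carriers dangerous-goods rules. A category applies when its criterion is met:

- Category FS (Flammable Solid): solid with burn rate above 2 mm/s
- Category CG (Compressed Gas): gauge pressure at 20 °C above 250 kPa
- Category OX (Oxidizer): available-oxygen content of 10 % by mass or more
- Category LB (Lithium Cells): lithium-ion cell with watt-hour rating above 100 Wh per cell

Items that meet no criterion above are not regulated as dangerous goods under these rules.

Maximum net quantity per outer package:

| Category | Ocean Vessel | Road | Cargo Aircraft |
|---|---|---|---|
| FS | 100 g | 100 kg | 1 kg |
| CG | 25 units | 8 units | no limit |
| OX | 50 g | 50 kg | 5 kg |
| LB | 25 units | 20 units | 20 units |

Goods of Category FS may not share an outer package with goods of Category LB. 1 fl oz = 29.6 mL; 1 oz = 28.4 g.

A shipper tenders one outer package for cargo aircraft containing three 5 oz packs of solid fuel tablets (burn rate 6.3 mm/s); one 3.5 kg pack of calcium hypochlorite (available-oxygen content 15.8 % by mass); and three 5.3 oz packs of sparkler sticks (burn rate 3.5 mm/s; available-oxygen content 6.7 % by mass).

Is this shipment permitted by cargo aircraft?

Yes

With burn rate 6.3 mm/s (> 2 mm/s), the solid fuel tablets fall in Category FS.
The calcium hypochlorite has available-oxygen content 15.8 % by mass, which is ≥ 10 % by mass, so it is Category OX (Oxidizer).
Burn rate 3.5 mm/s meets the Category FS criterion (Flammable Solid), so the sparkler sticks are Category FS.
Total Category FS: (three 5 oz packs = 426 g) + (three 5.3 oz packs = 451.56 g) = 877.56 g.
877.56 g ≤ 1 kg (cargo aircraft limit, Category FS) — within limit.
Category OX quantity: 3.5 kg.
That is within the Category OX cargo aircraft limit of 5 kg.
The segregation rule (Category FS with Category LB) does not apply to Category FS with Category OX.
Every hazard category is within its cargo aircraft limit and no segregation rule is violated.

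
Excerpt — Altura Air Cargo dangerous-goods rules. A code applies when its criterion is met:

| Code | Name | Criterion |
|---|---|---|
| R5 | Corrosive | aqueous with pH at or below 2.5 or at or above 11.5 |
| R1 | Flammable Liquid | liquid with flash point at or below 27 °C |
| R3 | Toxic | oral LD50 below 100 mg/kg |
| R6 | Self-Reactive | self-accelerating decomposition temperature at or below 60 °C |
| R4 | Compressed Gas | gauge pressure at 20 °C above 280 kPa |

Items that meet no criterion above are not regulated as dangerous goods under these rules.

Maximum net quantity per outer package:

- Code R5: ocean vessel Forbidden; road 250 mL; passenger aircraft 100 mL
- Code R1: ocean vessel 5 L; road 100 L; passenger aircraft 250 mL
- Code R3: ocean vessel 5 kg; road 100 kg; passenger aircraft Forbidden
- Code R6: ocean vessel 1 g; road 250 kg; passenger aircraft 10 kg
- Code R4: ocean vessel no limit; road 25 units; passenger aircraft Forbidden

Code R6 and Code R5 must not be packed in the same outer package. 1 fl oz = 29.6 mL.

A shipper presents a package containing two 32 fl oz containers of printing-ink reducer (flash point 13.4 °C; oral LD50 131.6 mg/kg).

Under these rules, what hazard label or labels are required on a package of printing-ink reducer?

Code R1

With flash point 13.4 °C (≤ 27 °C), the printing-ink reducer falls in Code R1.
Only the Code R1 label is required.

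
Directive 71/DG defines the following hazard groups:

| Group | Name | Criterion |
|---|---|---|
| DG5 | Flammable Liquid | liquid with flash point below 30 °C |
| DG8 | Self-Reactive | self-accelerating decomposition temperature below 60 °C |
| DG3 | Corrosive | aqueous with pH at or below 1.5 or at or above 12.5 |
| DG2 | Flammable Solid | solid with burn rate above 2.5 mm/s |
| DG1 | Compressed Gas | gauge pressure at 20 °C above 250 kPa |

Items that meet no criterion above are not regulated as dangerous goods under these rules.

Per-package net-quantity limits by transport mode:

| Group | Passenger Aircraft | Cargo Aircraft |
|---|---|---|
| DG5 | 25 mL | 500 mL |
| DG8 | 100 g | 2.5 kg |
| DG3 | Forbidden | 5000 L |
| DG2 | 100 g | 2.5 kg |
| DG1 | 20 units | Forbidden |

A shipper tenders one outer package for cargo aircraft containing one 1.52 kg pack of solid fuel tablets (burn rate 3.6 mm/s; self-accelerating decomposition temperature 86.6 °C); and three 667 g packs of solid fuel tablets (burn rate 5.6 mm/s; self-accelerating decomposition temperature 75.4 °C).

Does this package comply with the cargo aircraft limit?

No

Burn rate 3.6 mm/s meets the Group DG2 criterion (Flammable Solid), so the solid fuel tablets are Group DG2.
Burn rate 5.6 mm/s meets the Group DG2 criterion (Flammable Solid), so the solid fuel tablets are Group DG2.
Total Group DG2: 1.52 kg + (three 667 g packs = 2.001 kg) = 3.521 kg.
That exceeds the Group DG2 cargo aircraft limit of 2.5 kg.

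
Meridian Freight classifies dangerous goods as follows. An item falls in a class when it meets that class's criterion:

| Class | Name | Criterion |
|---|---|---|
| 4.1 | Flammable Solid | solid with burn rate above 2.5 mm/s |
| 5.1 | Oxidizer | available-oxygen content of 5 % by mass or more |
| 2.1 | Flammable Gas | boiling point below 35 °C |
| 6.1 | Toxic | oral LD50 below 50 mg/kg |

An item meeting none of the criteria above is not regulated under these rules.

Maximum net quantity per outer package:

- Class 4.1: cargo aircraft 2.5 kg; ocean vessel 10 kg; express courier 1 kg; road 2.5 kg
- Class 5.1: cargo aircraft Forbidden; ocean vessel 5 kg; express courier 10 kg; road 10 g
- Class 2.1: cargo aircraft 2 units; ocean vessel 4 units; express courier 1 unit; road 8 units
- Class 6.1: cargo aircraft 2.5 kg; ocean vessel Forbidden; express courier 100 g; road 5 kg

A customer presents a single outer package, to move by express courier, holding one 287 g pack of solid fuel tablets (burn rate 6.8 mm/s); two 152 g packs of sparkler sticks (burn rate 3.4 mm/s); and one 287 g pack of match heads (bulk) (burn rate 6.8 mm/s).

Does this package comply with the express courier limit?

The solid fuel tablets have burn rate 6.8 mm/s, which is > 2.5 mm/s, so they are Class 4.1 (Flammable Solid).
With burn rate 3.4 mm/s (> 2.5 mm/s), the sparkler sticks fall in Class 4.1.
With burn rate 6.8 mm/s (> 2.5 mm/s), the match heads (bulk) fall in Class 4.1.
Total Class 4.1: 287 g + (two 152 g packs = 304 g) + 287 g = 878 g.
That is within the Class 4.1 express courier limit of 1 kg.

Yes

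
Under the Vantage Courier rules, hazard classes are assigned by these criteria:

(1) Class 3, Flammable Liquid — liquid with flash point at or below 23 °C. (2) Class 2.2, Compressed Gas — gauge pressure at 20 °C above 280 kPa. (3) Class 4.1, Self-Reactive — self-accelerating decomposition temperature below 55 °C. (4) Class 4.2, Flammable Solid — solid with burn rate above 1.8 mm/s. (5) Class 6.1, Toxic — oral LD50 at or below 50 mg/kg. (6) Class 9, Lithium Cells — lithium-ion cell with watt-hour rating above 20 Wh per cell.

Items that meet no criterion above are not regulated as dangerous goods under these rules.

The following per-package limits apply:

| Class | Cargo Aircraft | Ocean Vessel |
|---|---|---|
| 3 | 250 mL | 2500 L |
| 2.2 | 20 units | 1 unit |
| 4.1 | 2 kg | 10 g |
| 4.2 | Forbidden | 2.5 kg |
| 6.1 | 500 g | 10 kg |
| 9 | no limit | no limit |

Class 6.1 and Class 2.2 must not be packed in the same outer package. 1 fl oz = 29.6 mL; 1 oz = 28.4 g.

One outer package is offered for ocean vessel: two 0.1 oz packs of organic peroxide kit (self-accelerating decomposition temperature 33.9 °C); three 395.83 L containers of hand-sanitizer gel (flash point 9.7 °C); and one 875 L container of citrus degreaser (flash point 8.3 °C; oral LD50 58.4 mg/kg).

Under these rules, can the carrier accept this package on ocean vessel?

Yes

With self-accelerating decomposition temperature 33.9 °C (< 55 °C), the organic peroxide kit falls in Class 4.1.
The hand-sanitizer gel has flash point 9.7 °C, which is ≤ 23 °C, so it is Class 3 (Flammable Liquid).
With flash point 8.3 °C (≤ 23 °C), the citrus degreaser falls in Class 3.
Class 4.1 quantity: two 0.1 oz packs = 5.68 g.
That is within the Class 4.1 ocean vessel limit of 10 g.
Total Class 3: (three 395.83 L containers = 1187.49 L) + 875 L = 2062.49 L.
2062.49 L ≤ 2500 L (ocean vessel limit, Class 3) — within limit.
The segregation rule (Class 6.1 with Class 2.2) does not apply to Class 4.1 with Class 3.
Every hazard class is within its ocean vessel limit and no segregation rule is violated.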